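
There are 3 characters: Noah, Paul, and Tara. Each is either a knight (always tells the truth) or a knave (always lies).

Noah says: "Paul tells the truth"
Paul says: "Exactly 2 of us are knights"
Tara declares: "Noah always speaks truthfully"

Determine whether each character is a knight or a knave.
Noah is a knave.
Paul is a knave.
Tara is a knave.

Verification:
- Noah (knave) says "Paul tells the truth" - this is FALSE (a lie) because Paul is a knave.
- Paul (knave) says "Exactly 2 of us are knights" - this is FALSE (a lie) because there are 0 knights.
- Tara (knave) says "Noah always speaks truthfully" - this is FALSE (a lie) because Noah is a knave.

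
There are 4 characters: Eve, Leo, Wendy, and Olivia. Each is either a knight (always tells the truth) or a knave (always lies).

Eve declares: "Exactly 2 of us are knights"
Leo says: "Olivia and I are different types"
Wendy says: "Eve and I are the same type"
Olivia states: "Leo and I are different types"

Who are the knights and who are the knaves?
Eve is a knight.
Leo is a knave.
Wendy is a knight.
Olivia is a knave.

Verification:
- Eve (knight) says "Exactly 2 of us are knights" - this is TRUE because there are 2 knights.
- Leo (knave) says "Olivia and I are different types" - this is FALSE (a lie) because Leo is a knave and Olivia is a knave.
- Wendy (knight) says "Eve and I are the same type" - this is TRUE because Wendy is a knight and Eve is a knight.
- Olivia (knave) says "Leo and I are different types" - this is FALSE (a lie) because Olivia is a knave and Leo is a knave.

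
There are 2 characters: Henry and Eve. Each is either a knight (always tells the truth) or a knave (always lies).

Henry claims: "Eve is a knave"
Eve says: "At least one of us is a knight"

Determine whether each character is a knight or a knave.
Henry is a knave.
Eve is a knight.

Verification:
- Henry (knave) says "Eve is a knave" - this is FALSE (a lie) because Eve is a knight.
- Eve (knight) says "At least one of us is a knight" - this is TRUE because Eve is a knight.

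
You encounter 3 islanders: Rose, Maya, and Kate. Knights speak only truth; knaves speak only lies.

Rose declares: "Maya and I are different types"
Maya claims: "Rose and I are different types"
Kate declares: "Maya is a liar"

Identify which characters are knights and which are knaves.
Rose is a knave.
Maya is a knave.
Kate is a knight.

Verification:
- Rose (knave) says "Maya and I are different types" - this is FALSE (a lie) because Rose is a knave and Maya is a knave.
- Maya (knave) says "Rose and I are different types" - this is FALSE (a lie) because Maya is a knave and Rose is a knave.
- Kate (knight) says "Maya is a liar" - this is TRUE because Maya is a knave.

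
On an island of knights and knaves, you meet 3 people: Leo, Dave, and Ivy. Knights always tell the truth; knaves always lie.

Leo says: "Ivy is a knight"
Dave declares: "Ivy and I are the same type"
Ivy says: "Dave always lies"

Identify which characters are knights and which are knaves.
Leo is a knight.
Dave is a knave.
Ivy is a knight.

Verification:
- Leo (knight) says "Ivy is a knight" - this is TRUE because Ivy is a knight.
- Dave (knave) says "Ivy and I are the same type" - this is FALSE (a lie) because Dave is a knave and Ivy is a knight.
- Ivy (knight) says "Dave always lies" - this is TRUE because Dave is a knave.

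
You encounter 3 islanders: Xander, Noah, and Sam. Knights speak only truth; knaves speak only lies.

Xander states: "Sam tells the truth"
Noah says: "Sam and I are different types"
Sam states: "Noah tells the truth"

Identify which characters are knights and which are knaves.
Xander is a knave.
Noah is a knave.
Sam is a knave.

Verification:
- Xander (knave) says "Sam tells the truth" - this is FALSE (a lie) because Sam is a knave.
- Noah (knave) says "Sam and I are different types" - this is FALSE (a lie) because Noah is a knave and Sam is a knave.
- Sam (knave) says "Noah tells the truth" - this is FALSE (a lie) because Noah is a knave.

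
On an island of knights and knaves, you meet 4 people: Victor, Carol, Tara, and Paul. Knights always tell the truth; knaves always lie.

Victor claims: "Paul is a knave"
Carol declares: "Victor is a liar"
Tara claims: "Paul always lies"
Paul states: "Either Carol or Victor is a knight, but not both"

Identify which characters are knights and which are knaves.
Victor is a knave.
Carol is a knight.
Tara is a knave.
Paul is a knight.

Verification:
- Victor (knave) says "Paul is a knave" - this is FALSE (a lie) because Paul is a knight.
- Carol (knight) says "Victor is a liar" - this is TRUE because Victor is a knave.
- Tara (knave) says "Paul always lies" - this is FALSE (a lie) because Paul is a knight.
- Paul (knight) says "Either Carol or Victor is a knight, but not both" - this is TRUE because Carol is a knight and Victor is a knave.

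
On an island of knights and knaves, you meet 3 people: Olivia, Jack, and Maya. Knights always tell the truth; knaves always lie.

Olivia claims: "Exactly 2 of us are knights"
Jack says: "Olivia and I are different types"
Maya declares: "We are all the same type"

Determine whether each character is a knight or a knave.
Olivia is a knave.
Jack is a knight.
Maya is a knave.

Verification:
- Olivia (knave) says "Exactly 2 of us are knights" - this is FALSE (a lie) because there are 1 knights.
- Jack (knight) says "Olivia and I are different types" - this is TRUE because Jack is a knight and Olivia is a knave.
- Maya (knave) says "We are all the same type" - this is FALSE (a lie) because Jack is a knight and Olivia and Maya are knaves.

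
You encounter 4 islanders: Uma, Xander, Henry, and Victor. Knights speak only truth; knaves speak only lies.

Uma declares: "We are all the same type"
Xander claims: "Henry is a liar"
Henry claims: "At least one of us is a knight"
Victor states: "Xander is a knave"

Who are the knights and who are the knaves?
Uma is a knave.
Xander is a knave.
Henry is a knight.
Victor is a knight.

Verification:
- Uma (knave) says "We are all the same type" - this is FALSE (a lie) because Henry and Victor are knights and Uma and Xander are knaves.
- Xander (knave) says "Henry is a liar" - this is FALSE (a lie) because Henry is a knight.
- Henry (knight) says "At least one of us is a knight" - this is TRUE because Henry and Victor are knights.
- Victor (knight) says "Xander is a knave" - this is TRUE because Xander is a knave.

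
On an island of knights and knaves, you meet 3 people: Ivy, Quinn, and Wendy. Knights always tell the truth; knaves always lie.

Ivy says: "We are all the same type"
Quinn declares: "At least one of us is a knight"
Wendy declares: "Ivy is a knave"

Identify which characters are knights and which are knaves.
Ivy is a knave.
Quinn is a knight.
Wendy is a knight.

Verification:
- Ivy (knave) says "We are all the same type" - this is FALSE (a lie) because Quinn and Wendy are knights and Ivy is a knave.
- Quinn (knight) says "At least one of us is a knight" - this is TRUE because Quinn and Wendy are knights.
- Wendy (knight) says "Ivy is a knave" - this is TRUE because Ivy is a knave.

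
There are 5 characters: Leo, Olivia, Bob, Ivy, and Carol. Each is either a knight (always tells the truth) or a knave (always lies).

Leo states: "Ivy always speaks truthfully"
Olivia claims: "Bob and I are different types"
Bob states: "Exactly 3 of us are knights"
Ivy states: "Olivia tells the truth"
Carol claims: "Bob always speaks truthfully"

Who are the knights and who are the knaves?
Leo is a knave.
Olivia is a knave.
Bob is a knave.
Ivy is a knave.
Carol is a knave.

Verification:
- Leo (knave) says "Ivy always speaks truthfully" - this is FALSE (a lie) because Ivy is a knave.
- Olivia (knave) says "Bob and I are different types" - this is FALSE (a lie) because Olivia is a knave and Bob is a knave.
- Bob (knave) says "Exactly 3 of us are knights" - this is FALSE (a lie) because there are 0 knights.
- Ivy (knave) says "Olivia tells the truth" - this is FALSE (a lie) because Olivia is a knave.
- Carol (knave) says "Bob always speaks truthfully" - this is FALSE (a lie) because Bob is a knave.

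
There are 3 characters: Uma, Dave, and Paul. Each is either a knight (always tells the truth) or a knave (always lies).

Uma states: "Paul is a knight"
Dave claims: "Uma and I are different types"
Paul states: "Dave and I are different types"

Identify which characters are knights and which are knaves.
Uma is a knave.
Dave is a knave.
Paul is a knave.

Verification:
- Uma (knave) says "Paul is a knight" - this is FALSE (a lie) because Paul is a knave.
- Dave (knave) says "Uma and I are different types" - this is FALSE (a lie) because Dave is a knave and Uma is a knave.
- Paul (knave) says "Dave and I are different types" - this is FALSE (a lie) because Paul is a knave and Dave is a knave.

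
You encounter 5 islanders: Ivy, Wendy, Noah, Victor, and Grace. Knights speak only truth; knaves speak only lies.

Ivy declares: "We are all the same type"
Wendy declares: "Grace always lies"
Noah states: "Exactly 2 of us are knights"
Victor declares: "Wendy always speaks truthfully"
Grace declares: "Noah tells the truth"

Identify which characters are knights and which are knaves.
Ivy is a knave.
Wendy is a knave.
Noah is a knight.
Victor is a knave.
Grace is a knight.

Verification:
- Ivy (knave) says "We are all the same type" - this is FALSE (a lie) because Noah and Grace are knights and Ivy, Wendy, and Victor are knaves.
- Wendy (knave) says "Grace always lies" - this is FALSE (a lie) because Grace is a knight.
- Noah (knight) says "Exactly 2 of us are knights" - this is TRUE because there are 2 knights.
- Victor (knave) says "Wendy always speaks truthfully" - this is FALSE (a lie) because Wendy is a knave.
- Grace (knight) says "Noah tells the truth" - this is TRUE because Noah is a knight.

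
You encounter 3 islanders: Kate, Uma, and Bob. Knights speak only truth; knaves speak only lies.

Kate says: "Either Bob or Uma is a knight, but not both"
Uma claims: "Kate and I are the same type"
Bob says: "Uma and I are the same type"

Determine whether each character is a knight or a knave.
Kate is a knight.
Uma is a knight.
Bob is a knave.

Verification:
- Kate (knight) says "Either Bob or Uma is a knight, but not both" - this is TRUE because Bob is a knave and Uma is a knight.
- Uma (knight) says "Kate and I are the same type" - this is TRUE because Uma is a knight and Kate is a knight.
- Bob (knave) says "Uma and I are the same type" - this is FALSE (a lie) because Bob is a knave and Uma is a knight.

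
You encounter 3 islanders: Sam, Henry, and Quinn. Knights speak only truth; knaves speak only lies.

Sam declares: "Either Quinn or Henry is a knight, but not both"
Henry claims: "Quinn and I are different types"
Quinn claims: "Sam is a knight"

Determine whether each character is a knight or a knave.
Sam is a knave.
Henry is a knave.
Quinn is a knave.

Verification:
- Sam (knave) says "Either Quinn or Henry is a knight, but not both" - this is FALSE (a lie) because Quinn is a knave and Henry is a knave.
- Henry (knave) says "Quinn and I are different types" - this is FALSE (a lie) because Henry is a knave and Quinn is a knave.
- Quinn (knave) says "Sam is a knight" - this is FALSE (a lie) because Sam is a knave.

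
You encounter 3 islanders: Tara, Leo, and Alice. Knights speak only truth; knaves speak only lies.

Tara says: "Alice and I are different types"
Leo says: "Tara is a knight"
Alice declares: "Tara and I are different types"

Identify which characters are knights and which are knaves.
Tara is a knave.
Leo is a knave.
Alice is a knave.

Verification:
- Tara (knave) says "Alice and I are different types" - this is FALSE (a lie) because Tara is a knave and Alice is a knave.
- Leo (knave) says "Tara is a knight" - this is FALSE (a lie) because Tara is a knave.
- Alice (knave) says "Tara and I are different types" - this is FALSE (a lie) because Alice is a knave and Tara is a knave.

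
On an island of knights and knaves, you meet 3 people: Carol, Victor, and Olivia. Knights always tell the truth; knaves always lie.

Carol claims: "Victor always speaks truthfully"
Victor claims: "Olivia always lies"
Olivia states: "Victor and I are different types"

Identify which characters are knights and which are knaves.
Carol is a knave.
Victor is a knave.
Olivia is a knight.

Verification:
- Carol (knave) says "Victor always speaks truthfully" - this is FALSE (a lie) because Victor is a knave.
- Victor (knave) says "Olivia always lies" - this is FALSE (a lie) because Olivia is a knight.
- Olivia (knight) says "Victor and I are different types" - this is TRUE because Olivia is a knight and Victor is a knave.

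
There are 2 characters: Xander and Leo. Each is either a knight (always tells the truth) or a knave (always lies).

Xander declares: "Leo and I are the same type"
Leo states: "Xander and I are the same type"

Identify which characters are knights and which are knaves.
Xander is a knight.
Leo is a knight.

Verification:
- Xander (knight) says "Leo and I are the same type" - this is TRUE because Xander is a knight and Leo is a knight.
- Leo (knight) says "Xander and I are the same type" - this is TRUE because Leo is a knight and Xander is a knight.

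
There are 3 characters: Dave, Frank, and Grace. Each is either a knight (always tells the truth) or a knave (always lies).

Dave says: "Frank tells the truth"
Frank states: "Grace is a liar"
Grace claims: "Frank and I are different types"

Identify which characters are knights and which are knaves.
Dave is a knave.
Frank is a knave.
Grace is a knight.

Verification:
- Dave (knave) says "Frank tells the truth" - this is FALSE (a lie) because Frank is a knave.
- Frank (knave) says "Grace is a liar" - this is FALSE (a lie) because Grace is a knight.
- Grace (knight) says "Frank and I are different types" - this is TRUE because Grace is a knight and Frank is a knave.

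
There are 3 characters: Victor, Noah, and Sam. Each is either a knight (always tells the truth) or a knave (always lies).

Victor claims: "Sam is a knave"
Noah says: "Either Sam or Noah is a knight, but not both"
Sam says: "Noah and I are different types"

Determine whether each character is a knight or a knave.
Victor is a knight.
Noah is a knave.
Sam is a knave.

Verification:
- Victor (knight) says "Sam is a knave" - this is TRUE because Sam is a knave.
- Noah (knave) says "Either Sam or Noah is a knight, but not both" - this is FALSE (a lie) because Sam is a knave and Noah is a knave.
- Sam (knave) says "Noah and I are different types" - this is FALSE (a lie) because Sam is a knave and Noah is a knave.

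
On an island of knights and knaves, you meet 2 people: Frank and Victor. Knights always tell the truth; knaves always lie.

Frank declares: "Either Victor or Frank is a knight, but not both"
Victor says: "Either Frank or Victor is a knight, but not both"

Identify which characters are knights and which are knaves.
Frank is a knave.
Victor is a knave.

Verification:
- Frank (knave) says "Either Victor or Frank is a knight, but not both" - this is FALSE (a lie) because Victor is a knave and Frank is a knave.
- Victor (knave) says "Either Frank or Victor is a knight, but not both" - this is FALSE (a lie) because Frank is a knave and Victor is a knave.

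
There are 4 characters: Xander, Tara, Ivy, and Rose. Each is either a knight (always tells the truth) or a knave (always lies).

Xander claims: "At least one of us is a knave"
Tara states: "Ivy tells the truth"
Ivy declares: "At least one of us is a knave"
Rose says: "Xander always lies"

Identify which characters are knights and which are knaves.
Xander is a knight.
Tara is a knight.
Ivy is a knight.
Rose is a knave.

Verification:
- Xander (knight) says "At least one of us is a knave" - this is TRUE because Rose is a knave.
- Tara (knight) says "Ivy tells the truth" - this is TRUE because Ivy is a knight.
- Ivy (knight) says "At least one of us is a knave" - this is TRUE because Rose is a knave.
- Rose (knave) says "Xander always lies" - this is FALSE (a lie) because Xander is a knight.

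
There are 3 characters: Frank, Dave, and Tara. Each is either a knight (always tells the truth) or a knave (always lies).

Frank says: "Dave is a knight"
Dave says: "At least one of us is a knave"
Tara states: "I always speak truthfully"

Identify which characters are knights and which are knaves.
Frank is a knight.
Dave is a knight.
Tara is a knave.

Verification:
- Frank (knight) says "Dave is a knight" - this is TRUE because Dave is a knight.
- Dave (knight) says "At least one of us is a knave" - this is TRUE because Tara is a knave.
- Tara (knave) says "I always speak truthfully" - this is FALSE (a lie) because Tara is a knave.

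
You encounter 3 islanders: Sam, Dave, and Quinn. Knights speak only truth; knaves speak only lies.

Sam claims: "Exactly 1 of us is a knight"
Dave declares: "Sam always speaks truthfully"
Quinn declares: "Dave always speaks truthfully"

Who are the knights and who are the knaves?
Sam is a knave.
Dave is a knave.
Quinn is a knave.

Verification:
- Sam (knave) says "Exactly 1 of us is a knight" - this is FALSE (a lie) because there are 0 knights.
- Dave (knave) says "Sam always speaks truthfully" - this is FALSE (a lie) because Sam is a knave.
- Quinn (knave) says "Dave always speaks truthfully" - this is FALSE (a lie) because Dave is a knave.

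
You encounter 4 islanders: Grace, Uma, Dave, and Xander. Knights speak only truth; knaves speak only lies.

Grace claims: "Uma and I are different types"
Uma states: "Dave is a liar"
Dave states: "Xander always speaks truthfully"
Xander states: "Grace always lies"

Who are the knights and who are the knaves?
Grace is a knave.
Uma is a knave.
Dave is a knight.
Xander is a knight.

Verification:
- Grace (knave) says "Uma and I are different types" - this is FALSE (a lie) because Grace is a knave and Uma is a knave.
- Uma (knave) says "Dave is a liar" - this is FALSE (a lie) because Dave is a knight.
- Dave (knight) says "Xander always speaks truthfully" - this is TRUE because Xander is a knight.
- Xander (knight) says "Grace always lies" - this is TRUE because Grace is a knave.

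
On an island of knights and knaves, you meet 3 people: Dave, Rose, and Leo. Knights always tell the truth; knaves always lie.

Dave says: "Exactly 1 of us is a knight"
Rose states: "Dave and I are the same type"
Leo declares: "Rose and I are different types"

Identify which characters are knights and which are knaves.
Dave is a knight.
Rose is a knave.
Leo is a knave.

Verification:
- Dave (knight) says "Exactly 1 of us is a knight" - this is TRUE because there are 1 knights.
- Rose (knave) says "Dave and I are the same type" - this is FALSE (a lie) because Rose is a knave and Dave is a knight.
- Leo (knave) says "Rose and I are different types" - this is FALSE (a lie) because Leo is a knave and Rose is a knave.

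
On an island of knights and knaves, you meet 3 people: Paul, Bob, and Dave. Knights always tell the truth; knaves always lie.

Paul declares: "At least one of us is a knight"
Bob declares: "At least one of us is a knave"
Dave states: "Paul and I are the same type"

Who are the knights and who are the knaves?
Paul is a knight.
Bob is a knight.
Dave is a knave.

Verification:
- Paul (knight) says "At least one of us is a knight" - this is TRUE because Paul and Bob are knights.
- Bob (knight) says "At least one of us is a knave" - this is TRUE because Dave is a knave.
- Dave (knave) says "Paul and I are the same type" - this is FALSE (a lie) because Dave is a knave and Paul is a knight.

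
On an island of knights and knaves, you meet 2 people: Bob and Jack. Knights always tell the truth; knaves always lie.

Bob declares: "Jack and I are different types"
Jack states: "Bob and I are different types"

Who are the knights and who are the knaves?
Bob is a knave.
Jack is a knave.

Verification:
- Bob (knave) says "Jack and I are different types" - this is FALSE (a lie) because Bob is a knave and Jack is a knave.
- Jack (knave) says "Bob and I are different types" - this is FALSE (a lie) because Jack is a knave and Bob is a knave.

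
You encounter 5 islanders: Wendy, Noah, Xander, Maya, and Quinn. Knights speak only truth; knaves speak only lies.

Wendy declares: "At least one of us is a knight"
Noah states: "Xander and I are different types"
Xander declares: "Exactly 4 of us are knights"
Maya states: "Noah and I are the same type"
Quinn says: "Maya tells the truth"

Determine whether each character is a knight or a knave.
Wendy is a knight.
Noah is a knight.
Xander is a knave.
Maya is a knave.
Quinn is a knave.

Verification:
- Wendy (knight) says "At least one of us is a knight" - this is TRUE because Wendy and Noah are knights.
- Noah (knight) says "Xander and I are different types" - this is TRUE because Noah is a knight and Xander is a knave.
- Xander (knave) says "Exactly 4 of us are knights" - this is FALSE (a lie) because there are 2 knights.
- Maya (knave) says "Noah and I are the same type" - this is FALSE (a lie) because Maya is a knave and Noah is a knight.
- Quinn (knave) says "Maya tells the truth" - this is FALSE (a lie) because Maya is a knave.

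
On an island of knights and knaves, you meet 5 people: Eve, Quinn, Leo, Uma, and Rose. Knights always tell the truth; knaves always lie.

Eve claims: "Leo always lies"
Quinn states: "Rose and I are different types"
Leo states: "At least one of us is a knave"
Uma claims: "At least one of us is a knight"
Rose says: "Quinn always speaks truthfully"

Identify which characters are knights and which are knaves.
Eve is a knave.
Quinn is a knave.
Leo is a knight.
Uma is a knight.
Rose is a knave.

Verification:
- Eve (knave) says "Leo always lies" - this is FALSE (a lie) because Leo is a knight.
- Quinn (knave) says "Rose and I are different types" - this is FALSE (a lie) because Quinn is a knave and Rose is a knave.
- Leo (knight) says "At least one of us is a knave" - this is TRUE because Eve, Quinn, and Rose are knaves.
- Uma (knight) says "At least one of us is a knight" - this is TRUE because Leo and Uma are knights.
- Rose (knave) says "Quinn always speaks truthfully" - this is FALSE (a lie) because Quinn is a knave.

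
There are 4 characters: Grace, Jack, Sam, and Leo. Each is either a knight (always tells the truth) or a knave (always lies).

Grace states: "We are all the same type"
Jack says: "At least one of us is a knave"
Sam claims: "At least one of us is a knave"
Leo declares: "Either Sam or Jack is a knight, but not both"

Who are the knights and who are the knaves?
Grace is a knave.
Jack is a knight.
Sam is a knight.
Leo is a knave.

Verification:
- Grace (knave) says "We are all the same type" - this is FALSE (a lie) because Jack and Sam are knights and Grace and Leo are knaves.
- Jack (knight) says "At least one of us is a knave" - this is TRUE because Grace and Leo are knaves.
- Sam (knight) says "At least one of us is a knave" - this is TRUE because Grace and Leo are knaves.
- Leo (knave) says "Either Sam or Jack is a knight, but not both" - this is FALSE (a lie) because Sam is a knight and Jack is a knight.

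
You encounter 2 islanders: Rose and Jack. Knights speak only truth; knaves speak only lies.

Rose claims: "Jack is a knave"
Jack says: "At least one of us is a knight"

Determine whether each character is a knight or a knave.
Rose is a knave.
Jack is a knight.

Verification:
- Rose (knave) says "Jack is a knave" - this is FALSE (a lie) because Jack is a knight.
- Jack (knight) says "At least one of us is a knight" - this is TRUE because Jack is a knight.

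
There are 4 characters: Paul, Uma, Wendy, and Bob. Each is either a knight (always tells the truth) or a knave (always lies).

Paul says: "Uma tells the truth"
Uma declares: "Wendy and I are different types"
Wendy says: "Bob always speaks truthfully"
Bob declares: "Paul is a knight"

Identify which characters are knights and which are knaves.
Paul is a knave.
Uma is a knave.
Wendy is a knave.
Bob is a knave.

Verification:
- Paul (knave) says "Uma tells the truth" - this is FALSE (a lie) because Uma is a knave.
- Uma (knave) says "Wendy and I are different types" - this is FALSE (a lie) because Uma is a knave and Wendy is a knave.
- Wendy (knave) says "Bob always speaks truthfully" - this is FALSE (a lie) because Bob is a knave.
- Bob (knave) says "Paul is a knight" - this is FALSE (a lie) because Paul is a knave.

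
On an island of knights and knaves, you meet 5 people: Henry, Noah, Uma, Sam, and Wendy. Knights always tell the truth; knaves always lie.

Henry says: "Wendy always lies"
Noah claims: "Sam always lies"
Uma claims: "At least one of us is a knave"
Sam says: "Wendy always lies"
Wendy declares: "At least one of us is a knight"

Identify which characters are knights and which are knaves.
Henry is a knave.
Noah is a knight.
Uma is a knight.
Sam is a knave.
Wendy is a knight.

Verification:
- Henry (knave) says "Wendy always lies" - this is FALSE (a lie) because Wendy is a knight.
- Noah (knight) says "Sam always lies" - this is TRUE because Sam is a knave.
- Uma (knight) says "At least one of us is a knave" - this is TRUE because Henry and Sam are knaves.
- Sam (knave) says "Wendy always lies" - this is FALSE (a lie) because Wendy is a knight.
- Wendy (knight) says "At least one of us is a knight" - this is TRUE because Noah, Uma, and Wendy are knights.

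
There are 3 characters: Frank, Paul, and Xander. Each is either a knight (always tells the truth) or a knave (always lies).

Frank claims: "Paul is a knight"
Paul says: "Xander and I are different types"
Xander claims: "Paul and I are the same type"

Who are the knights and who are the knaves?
Frank is a knight.
Paul is a knight.
Xander is a knave.

Verification:
- Frank (knight) says "Paul is a knight" - this is TRUE because Paul is a knight.
- Paul (knight) says "Xander and I are different types" - this is TRUE because Paul is a knight and Xander is a knave.
- Xander (knave) says "Paul and I are the same type" - this is FALSE (a lie) because Xander is a knave and Paul is a knight.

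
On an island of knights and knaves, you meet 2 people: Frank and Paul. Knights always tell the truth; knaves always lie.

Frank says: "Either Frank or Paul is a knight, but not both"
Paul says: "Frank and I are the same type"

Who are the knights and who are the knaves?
Frank is a knight.
Paul is a knave.

Verification:
- Frank (knight) says "Either Frank or Paul is a knight, but not both" - this is TRUE because Frank is a knight and Paul is a knave.
- Paul (knave) says "Frank and I are the same type" - this is FALSE (a lie) because Paul is a knave and Frank is a knight.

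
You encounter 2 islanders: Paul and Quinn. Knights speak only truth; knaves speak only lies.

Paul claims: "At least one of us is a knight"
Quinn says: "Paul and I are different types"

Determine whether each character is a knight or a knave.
Paul is a knave.
Quinn is a knave.

Verification:
- Paul (knave) says "At least one of us is a knight" - this is FALSE (a lie) because no one is a knight.
- Quinn (knave) says "Paul and I are different types" - this is FALSE (a lie) because Quinn is a knave and Paul is a knave.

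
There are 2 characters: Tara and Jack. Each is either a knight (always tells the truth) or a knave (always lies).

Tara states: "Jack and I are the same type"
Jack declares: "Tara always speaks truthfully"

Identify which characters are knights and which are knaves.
Tara is a knight.
Jack is a knight.

Verification:
- Tara (knight) says "Jack and I are the same type" - this is TRUE because Tara is a knight and Jack is a knight.
- Jack (knight) says "Tara always speaks truthfully" - this is TRUE because Tara is a knight.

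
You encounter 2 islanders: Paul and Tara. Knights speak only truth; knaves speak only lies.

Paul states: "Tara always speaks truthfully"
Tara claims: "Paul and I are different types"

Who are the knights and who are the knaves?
Paul is a knave.
Tara is a knave.

Verification:
- Paul (knave) says "Tara always speaks truthfully" - this is FALSE (a lie) because Tara is a knave.
- Tara (knave) says "Paul and I are different types" - this is FALSE (a lie) because Tara is a knave and Paul is a knave.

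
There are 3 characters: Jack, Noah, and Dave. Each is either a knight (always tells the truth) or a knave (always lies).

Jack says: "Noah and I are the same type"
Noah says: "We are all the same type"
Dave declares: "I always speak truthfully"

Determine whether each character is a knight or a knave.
Jack is a knight.
Noah is a knight.
Dave is a knight.

Verification:
- Jack (knight) says "Noah and I are the same type" - this is TRUE because Jack is a knight and Noah is a knight.
- Noah (knight) says "We are all the same type" - this is TRUE because Jack, Noah, and Dave are knights.
- Dave (knight) says "I always speak truthfully" - this is TRUE because Dave is a knight.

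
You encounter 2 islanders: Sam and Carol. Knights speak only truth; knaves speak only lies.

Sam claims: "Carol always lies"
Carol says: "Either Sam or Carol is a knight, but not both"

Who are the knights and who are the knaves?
Sam is a knave.
Carol is a knight.

Verification:
- Sam (knave) says "Carol always lies" - this is FALSE (a lie) because Carol is a knight.
- Carol (knight) says "Either Sam or Carol is a knight, but not both" - this is TRUE because Sam is a knave and Carol is a knight.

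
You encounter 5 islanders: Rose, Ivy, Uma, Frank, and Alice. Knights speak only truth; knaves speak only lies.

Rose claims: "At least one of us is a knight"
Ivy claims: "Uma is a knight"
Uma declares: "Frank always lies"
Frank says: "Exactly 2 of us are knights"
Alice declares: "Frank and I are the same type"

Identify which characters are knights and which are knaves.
Rose is a knight.
Ivy is a knave.
Uma is a knave.
Frank is a knight.
Alice is a knave.

Verification:
- Rose (knight) says "At least one of us is a knight" - this is TRUE because Rose and Frank are knights.
- Ivy (knave) says "Uma is a knight" - this is FALSE (a lie) because Uma is a knave.
- Uma (knave) says "Frank always lies" - this is FALSE (a lie) because Frank is a knight.
- Frank (knight) says "Exactly 2 of us are knights" - this is TRUE because there are 2 knights.
- Alice (knave) says "Frank and I are the same type" - this is FALSE (a lie) because Alice is a knave and Frank is a knight.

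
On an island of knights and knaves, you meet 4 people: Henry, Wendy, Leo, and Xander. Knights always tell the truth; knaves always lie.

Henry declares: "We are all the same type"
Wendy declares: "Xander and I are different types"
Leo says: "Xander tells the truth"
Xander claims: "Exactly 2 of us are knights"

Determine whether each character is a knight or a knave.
Henry is a knave.
Wendy is a knight.
Leo is a knave.
Xander is a knave.

Verification:
- Henry (knave) says "We are all the same type" - this is FALSE (a lie) because Wendy is a knight and Henry, Leo, and Xander are knaves.
- Wendy (knight) says "Xander and I are different types" - this is TRUE because Wendy is a knight and Xander is a knave.
- Leo (knave) says "Xander tells the truth" - this is FALSE (a lie) because Xander is a knave.
- Xander (knave) says "Exactly 2 of us are knights" - this is FALSE (a lie) because there are 1 knights.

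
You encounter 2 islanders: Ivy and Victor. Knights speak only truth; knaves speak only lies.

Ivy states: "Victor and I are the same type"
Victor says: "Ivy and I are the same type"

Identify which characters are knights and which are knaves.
Ivy is a knight.
Victor is a knight.

Verification:
- Ivy (knight) says "Victor and I are the same type" - this is TRUE because Ivy is a knight and Victor is a knight.
- Victor (knight) says "Ivy and I are the same type" - this is TRUE because Victor is a knight and Ivy is a knight.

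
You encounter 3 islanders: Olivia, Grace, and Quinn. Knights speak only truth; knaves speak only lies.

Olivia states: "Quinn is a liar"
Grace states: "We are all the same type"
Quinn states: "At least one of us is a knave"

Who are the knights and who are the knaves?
Olivia is a knave.
Grace is a knave.
Quinn is a knight.

Verification:
- Olivia (knave) says "Quinn is a liar" - this is FALSE (a lie) because Quinn is a knight.
- Grace (knave) says "We are all the same type" - this is FALSE (a lie) because Quinn is a knight and Olivia and Grace are knaves.
- Quinn (knight) says "At least one of us is a knave" - this is TRUE because Olivia and Grace are knaves.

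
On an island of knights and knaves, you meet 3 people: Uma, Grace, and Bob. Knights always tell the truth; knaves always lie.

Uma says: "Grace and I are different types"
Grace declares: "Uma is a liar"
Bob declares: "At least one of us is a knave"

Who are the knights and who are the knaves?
Uma is a knight.
Grace is a knave.
Bob is a knight.

Verification:
- Uma (knight) says "Grace and I are different types" - this is TRUE because Uma is a knight and Grace is a knave.
- Grace (knave) says "Uma is a liar" - this is FALSE (a lie) because Uma is a knight.
- Bob (knight) says "At least one of us is a knave" - this is TRUE because Grace is a knave.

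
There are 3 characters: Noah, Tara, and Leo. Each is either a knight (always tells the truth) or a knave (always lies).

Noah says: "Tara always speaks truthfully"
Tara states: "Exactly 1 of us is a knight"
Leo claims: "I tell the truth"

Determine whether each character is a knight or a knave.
Noah is a knave.
Tara is a knave.
Leo is a knave.

Verification:
- Noah (knave) says "Tara always speaks truthfully" - this is FALSE (a lie) because Tara is a knave.
- Tara (knave) says "Exactly 1 of us is a knight" - this is FALSE (a lie) because there are 0 knights.
- Leo (knave) says "I tell the truth" - this is FALSE (a lie) because Leo is a knave.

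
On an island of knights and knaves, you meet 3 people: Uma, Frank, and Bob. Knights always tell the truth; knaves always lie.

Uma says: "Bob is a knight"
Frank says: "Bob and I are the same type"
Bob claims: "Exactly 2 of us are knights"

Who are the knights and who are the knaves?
Uma is a knight.
Frank is a knave.
Bob is a knight.

Verification:
- Uma (knight) says "Bob is a knight" - this is TRUE because Bob is a knight.
- Frank (knave) says "Bob and I are the same type" - this is FALSE (a lie) because Frank is a knave and Bob is a knight.
- Bob (knight) says "Exactly 2 of us are knights" - this is TRUE because there are 2 knights.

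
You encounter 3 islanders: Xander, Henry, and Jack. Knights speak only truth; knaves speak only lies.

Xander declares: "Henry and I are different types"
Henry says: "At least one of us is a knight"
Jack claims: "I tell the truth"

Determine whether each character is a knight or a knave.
Xander is a knave.
Henry is a knave.
Jack is a knave.

Verification:
- Xander (knave) says "Henry and I are different types" - this is FALSE (a lie) because Xander is a knave and Henry is a knave.
- Henry (knave) says "At least one of us is a knight" - this is FALSE (a lie) because no one is a knight.
- Jack (knave) says "I tell the truth" - this is FALSE (a lie) because Jack is a knave.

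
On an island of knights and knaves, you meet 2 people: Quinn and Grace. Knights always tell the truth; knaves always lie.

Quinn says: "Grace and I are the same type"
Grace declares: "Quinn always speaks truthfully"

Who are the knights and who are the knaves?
Quinn is a knight.
Grace is a knight.

Verification:
- Quinn (knight) says "Grace and I are the same type" - this is TRUE because Quinn is a knight and Grace is a knight.
- Grace (knight) says "Quinn always speaks truthfully" - this is TRUE because Quinn is a knight.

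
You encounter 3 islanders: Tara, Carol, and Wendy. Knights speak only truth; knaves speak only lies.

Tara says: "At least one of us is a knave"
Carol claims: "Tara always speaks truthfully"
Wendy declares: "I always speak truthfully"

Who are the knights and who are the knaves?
Tara is a knight.
Carol is a knight.
Wendy is a knave.

Verification:
- Tara (knight) says "At least one of us is a knave" - this is TRUE because Wendy is a knave.
- Carol (knight) says "Tara always speaks truthfully" - this is TRUE because Tara is a knight.
- Wendy (knave) says "I always speak truthfully" - this is FALSE (a lie) because Wendy is a knave.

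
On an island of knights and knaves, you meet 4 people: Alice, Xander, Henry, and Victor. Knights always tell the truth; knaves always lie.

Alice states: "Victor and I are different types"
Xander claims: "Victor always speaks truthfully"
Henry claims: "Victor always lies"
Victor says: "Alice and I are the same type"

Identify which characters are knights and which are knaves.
Alice is a knight.
Xander is a knave.
Henry is a knight.
Victor is a knave.

Verification:
- Alice (knight) says "Victor and I are different types" - this is TRUE because Alice is a knight and Victor is a knave.
- Xander (knave) says "Victor always speaks truthfully" - this is FALSE (a lie) because Victor is a knave.
- Henry (knight) says "Victor always lies" - this is TRUE because Victor is a knave.
- Victor (knave) says "Alice and I are the same type" - this is FALSE (a lie) because Victor is a knave and Alice is a knight.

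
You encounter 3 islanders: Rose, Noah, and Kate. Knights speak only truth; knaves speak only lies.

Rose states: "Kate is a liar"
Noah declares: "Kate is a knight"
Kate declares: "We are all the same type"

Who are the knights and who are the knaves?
Rose is a knight.
Noah is a knave.
Kate is a knave.

Verification:
- Rose (knight) says "Kate is a liar" - this is TRUE because Kate is a knave.
- Noah (knave) says "Kate is a knight" - this is FALSE (a lie) because Kate is a knave.
- Kate (knave) says "We are all the same type" - this is FALSE (a lie) because Rose is a knight and Noah and Kate are knaves.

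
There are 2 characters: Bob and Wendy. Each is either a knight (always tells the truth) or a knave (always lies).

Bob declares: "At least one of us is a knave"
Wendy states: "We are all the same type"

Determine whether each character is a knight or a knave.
Bob is a knight.
Wendy is a knave.

Verification:
- Bob (knight) says "At least one of us is a knave" - this is TRUE because Wendy is a knave.
- Wendy (knave) says "We are all the same type" - this is FALSE (a lie) because Bob is a knight and Wendy is a knave.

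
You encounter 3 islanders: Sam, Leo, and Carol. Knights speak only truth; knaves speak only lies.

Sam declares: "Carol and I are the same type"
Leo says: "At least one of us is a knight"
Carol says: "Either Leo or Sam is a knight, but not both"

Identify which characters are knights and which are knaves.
Sam is a knave.
Leo is a knight.
Carol is a knight.

Verification:
- Sam (knave) says "Carol and I are the same type" - this is FALSE (a lie) because Sam is a knave and Carol is a knight.
- Leo (knight) says "At least one of us is a knight" - this is TRUE because Leo and Carol are knights.
- Carol (knight) says "Either Leo or Sam is a knight, but not both" - this is TRUE because Leo is a knight and Sam is a knave.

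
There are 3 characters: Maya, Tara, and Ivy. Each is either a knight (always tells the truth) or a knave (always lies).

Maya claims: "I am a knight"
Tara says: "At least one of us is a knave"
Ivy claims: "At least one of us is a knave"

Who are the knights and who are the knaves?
Maya is a knave.
Tara is a knight.
Ivy is a knight.

Verification:
- Maya (knave) says "I am a knight" - this is FALSE (a lie) because Maya is a knave.
- Tara (knight) says "At least one of us is a knave" - this is TRUE because Maya is a knave.
- Ivy (knight) says "At least one of us is a knave" - this is TRUE because Maya is a knave.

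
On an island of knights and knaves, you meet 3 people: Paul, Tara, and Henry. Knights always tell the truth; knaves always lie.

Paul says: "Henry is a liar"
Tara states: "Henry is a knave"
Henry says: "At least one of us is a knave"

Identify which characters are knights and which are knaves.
Paul is a knave.
Tara is a knave.
Henry is a knight.

Verification:
- Paul (knave) says "Henry is a liar" - this is FALSE (a lie) because Henry is a knight.
- Tara (knave) says "Henry is a knave" - this is FALSE (a lie) because Henry is a knight.
- Henry (knight) says "At least one of us is a knave" - this is TRUE because Paul and Tara are knaves.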